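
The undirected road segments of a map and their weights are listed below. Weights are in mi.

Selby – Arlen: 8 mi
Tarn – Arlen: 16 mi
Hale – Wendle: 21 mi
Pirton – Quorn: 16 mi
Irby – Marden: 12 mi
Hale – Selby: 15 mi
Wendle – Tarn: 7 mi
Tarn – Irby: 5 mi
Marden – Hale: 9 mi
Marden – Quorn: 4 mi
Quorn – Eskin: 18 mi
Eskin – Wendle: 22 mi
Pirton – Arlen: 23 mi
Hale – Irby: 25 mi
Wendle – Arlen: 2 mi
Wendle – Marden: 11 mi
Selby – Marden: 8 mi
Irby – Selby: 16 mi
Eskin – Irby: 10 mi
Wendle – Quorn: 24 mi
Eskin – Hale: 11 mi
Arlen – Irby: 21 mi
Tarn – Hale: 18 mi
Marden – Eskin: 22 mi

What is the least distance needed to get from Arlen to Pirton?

Running Dijkstra from Arlen:
Arlen: 0
Wendle: 2  (via Arlen)
Selby: 8  (via Arlen)
Tarn: 9  (via Wendle)
Marden: 13  (via Wendle)
Irby: 14  (via Tarn)
Quorn: 17  (via Marden)
Hale: 22  (via Marden)
Pirton: 23  (via Arlen)
Shortest route: Arlen–Pirton = 23 mi.

23 mi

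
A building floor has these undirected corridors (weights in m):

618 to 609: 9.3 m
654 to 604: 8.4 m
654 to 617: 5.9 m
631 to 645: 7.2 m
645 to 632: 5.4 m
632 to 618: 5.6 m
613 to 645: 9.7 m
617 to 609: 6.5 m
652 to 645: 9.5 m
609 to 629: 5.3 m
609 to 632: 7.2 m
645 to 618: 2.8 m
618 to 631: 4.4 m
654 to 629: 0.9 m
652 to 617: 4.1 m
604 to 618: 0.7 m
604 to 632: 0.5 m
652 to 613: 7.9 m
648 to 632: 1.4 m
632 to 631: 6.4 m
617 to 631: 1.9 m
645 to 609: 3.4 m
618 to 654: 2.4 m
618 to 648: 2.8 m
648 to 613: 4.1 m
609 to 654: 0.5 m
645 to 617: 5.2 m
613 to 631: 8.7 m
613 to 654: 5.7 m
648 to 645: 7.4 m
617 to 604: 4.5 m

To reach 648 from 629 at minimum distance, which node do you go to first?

654

Candidate routes:
629 → 654 → 618 → 648: 0.9+2.4+2.8 = 6.1
629 → 654 → 609 → 632 → 648: 0.9+0.5+7.2+1.4 = 10
629 → 654 → 618 → 604 → 632 → 648: 0.9+2.4+0.7+0.5+1.4 = 5.9
The minimum is 5.9 m via 629 → 654 → 618 → 604 → 632 → 648.
So from 629 the first move is to 654.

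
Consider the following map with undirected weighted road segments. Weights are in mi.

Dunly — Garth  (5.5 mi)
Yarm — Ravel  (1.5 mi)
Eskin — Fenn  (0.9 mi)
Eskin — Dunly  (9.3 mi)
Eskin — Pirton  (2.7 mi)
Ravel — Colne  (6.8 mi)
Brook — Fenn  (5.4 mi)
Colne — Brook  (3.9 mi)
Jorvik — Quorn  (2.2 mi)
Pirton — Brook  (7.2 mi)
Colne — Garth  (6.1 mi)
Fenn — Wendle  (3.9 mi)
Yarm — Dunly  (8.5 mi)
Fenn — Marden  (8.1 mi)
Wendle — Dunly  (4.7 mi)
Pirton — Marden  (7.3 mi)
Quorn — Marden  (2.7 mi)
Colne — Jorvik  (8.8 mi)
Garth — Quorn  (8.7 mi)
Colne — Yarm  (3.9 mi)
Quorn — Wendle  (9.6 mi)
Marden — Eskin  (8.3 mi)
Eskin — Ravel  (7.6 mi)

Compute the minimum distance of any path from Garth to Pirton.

Compare a few routes:
Garth → Colne → Brook → Pirton: 6.1+3.9+7.2 = 17.2
Garth → Dunly → Wendle → Fenn → Eskin → Pirton: 5.5+4.7+3.9+0.9+2.7 = 17.7
Garth → Dunly → Eskin → Pirton: 5.5+9.3+2.7 = 17.5
Garth → Quorn → Marden → Pirton: 8.7+2.7+7.3 = 18.7
The minimum is 17.2 mi via Garth → Colne → Brook → Pirton.

17.2 mi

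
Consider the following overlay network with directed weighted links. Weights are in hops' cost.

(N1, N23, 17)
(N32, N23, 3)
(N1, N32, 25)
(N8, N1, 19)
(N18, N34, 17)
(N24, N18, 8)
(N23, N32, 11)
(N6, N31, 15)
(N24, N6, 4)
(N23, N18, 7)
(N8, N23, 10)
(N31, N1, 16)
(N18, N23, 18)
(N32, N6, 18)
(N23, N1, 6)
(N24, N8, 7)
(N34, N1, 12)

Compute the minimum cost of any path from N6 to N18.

55 hops' cost

Candidate routes:
N6 - N31 - N1 - N32 - N23 - N18: 15+16+25+3+7 = 66
N6 - N31 - N1 - N23 - N18: 15+16+17+7 = 55
Cheapest is N6 - N31 - N1 - N23 - N18 at 55 hops' cost.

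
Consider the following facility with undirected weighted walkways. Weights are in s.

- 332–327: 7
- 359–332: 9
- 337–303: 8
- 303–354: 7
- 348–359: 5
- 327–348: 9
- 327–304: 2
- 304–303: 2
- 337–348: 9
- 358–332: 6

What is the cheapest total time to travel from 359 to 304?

Shortest distances from 359:
359: 0
348: 5  (via 359)
332: 9  (via 359)
337: 14  (via 348)
327: 14  (via 348)
358: 15  (via 332)
304: 16  (via 327)
Shortest route: 359 → 348 → 327 → 304 = 16 s.

16 s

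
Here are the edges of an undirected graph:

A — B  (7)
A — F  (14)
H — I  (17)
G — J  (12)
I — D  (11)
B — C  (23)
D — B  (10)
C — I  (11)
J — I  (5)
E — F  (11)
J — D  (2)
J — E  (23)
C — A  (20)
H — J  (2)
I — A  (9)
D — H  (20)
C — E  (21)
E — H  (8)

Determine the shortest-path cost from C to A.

20

Running Dijkstra from C:
C: 0
I: 11  (via C)
J: 16  (via I)
D: 18  (via J)
H: 18  (via J)
A: 20  (via C)
Shortest route: C–A = 20.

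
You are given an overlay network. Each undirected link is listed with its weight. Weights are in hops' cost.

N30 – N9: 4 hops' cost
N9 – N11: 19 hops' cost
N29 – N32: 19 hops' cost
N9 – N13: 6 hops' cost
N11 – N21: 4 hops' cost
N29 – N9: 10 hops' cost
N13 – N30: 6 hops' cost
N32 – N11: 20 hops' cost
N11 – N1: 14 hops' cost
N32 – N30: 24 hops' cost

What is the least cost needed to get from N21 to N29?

33 hops' cost

Compare a few routes:
N21 - N11 - N32 - N30 - N9 - N29: 4+20+24+4+10 = 62
N21 - N11 - N9 - N30 - N32 - N29: 4+19+4+24+19 = 70
N21 - N11 - N32 - N29: 4+20+19 = 43
N21 - N11 - N9 - N29: 4+19+10 = 33
The minimum is 33 hops' cost via N21 - N11 - N9 - N29.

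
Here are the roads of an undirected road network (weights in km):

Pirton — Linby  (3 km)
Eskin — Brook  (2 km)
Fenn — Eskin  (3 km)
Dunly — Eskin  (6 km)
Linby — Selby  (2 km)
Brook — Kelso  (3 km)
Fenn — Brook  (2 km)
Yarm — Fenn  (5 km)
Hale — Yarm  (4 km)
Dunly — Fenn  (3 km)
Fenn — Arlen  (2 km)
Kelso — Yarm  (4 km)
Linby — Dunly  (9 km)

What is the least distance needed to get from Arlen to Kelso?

Enumerating some paths:
Arlen - Fenn - Brook - Kelso: 2+2+3 = 7
Arlen - Fenn - Eskin - Brook - Kelso: 2+3+2+3 = 10
Arlen - Fenn - Yarm - Kelso: 2+5+4 = 11
Arlen - Fenn - Dunly - Eskin - Brook - Kelso: 2+3+6+2+3 = 16
The minimum is 7 km via Arlen - Fenn - Brook - Kelso.

7 km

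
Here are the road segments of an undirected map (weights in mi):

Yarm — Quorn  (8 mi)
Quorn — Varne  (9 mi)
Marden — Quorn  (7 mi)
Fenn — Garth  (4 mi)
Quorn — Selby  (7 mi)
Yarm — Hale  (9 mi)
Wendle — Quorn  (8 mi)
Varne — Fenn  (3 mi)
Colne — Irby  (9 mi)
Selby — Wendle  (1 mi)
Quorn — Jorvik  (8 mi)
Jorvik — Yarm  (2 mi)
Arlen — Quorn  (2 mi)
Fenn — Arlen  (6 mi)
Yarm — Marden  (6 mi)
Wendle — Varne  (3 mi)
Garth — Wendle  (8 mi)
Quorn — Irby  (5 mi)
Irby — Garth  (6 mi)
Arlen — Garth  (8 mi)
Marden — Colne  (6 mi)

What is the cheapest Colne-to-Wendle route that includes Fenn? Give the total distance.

Shortest Colne→Fenn: Colne–Irby–Garth–Fenn = 19
Best Fenn to Wendle: Fenn–Varne–Wendle costing 6
Total via Fenn: 19 + 6 = 25 mi.

25 mi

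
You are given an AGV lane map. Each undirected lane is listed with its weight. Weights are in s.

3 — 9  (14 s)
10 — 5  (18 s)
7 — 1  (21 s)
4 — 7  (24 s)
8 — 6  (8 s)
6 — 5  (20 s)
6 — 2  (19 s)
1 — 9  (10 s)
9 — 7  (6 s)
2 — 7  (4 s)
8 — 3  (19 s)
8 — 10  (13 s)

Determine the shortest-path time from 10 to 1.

Running Dijkstra from 10:
10: 0
8: 13  (via 10)
5: 18  (via 10)
6: 21  (via 8)
3: 32  (via 8)
2: 40  (via 6)
7: 44  (via 2)
9: 46  (via 3)
1: 56  (via 9)
Shortest route: 10 → 8 → 3 → 9 → 1 = 56 s.

56 s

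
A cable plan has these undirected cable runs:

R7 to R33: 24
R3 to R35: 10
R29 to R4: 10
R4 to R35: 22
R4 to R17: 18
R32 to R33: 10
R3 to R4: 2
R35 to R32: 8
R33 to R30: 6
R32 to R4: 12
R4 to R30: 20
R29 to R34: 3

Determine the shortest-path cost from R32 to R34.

Enumerating some paths:
R32–R33–R30–R4–R29–R34: 10+6+20+10+3 = 49
R32–R35–R3–R4–R29–R34: 8+10+2+10+3 = 33
R32–R4–R29–R34: 12+10+3 = 25
R32–R35–R4–R29–R34: 8+22+10+3 = 43
Cheapest is R32–R4–R29–R34 at 25.

25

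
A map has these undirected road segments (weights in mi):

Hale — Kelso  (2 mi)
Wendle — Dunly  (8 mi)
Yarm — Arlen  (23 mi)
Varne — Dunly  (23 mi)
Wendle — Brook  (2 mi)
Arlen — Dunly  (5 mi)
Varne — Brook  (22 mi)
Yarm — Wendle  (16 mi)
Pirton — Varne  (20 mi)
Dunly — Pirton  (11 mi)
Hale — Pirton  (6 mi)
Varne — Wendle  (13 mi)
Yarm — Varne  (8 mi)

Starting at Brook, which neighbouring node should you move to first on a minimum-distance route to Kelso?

Compare a few routes:
Brook → Varne → Pirton → Hale → Kelso: 22+20+6+2 = 50
Brook → Wendle → Varne → Pirton → Hale → Kelso: 2+13+20+6+2 = 43
Brook → Wendle → Yarm → Varne → Pirton → Hale → Kelso: 2+16+8+20+6+2 = 54
Brook → Wendle → Dunly → Pirton → Hale → Kelso: 2+8+11+6+2 = 29
The minimum is 29 mi via Brook → Wendle → Dunly → Pirton → Hale → Kelso.
So from Brook the first move is to Wendle.

Wendle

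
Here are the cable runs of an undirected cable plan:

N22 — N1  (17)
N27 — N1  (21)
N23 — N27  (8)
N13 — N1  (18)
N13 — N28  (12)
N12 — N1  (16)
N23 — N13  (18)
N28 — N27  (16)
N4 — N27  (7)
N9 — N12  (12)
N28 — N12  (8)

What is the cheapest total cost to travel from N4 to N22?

45

Enumerating some paths:
N4 → N27 → N23 → N13 → N1 → N22: 7+8+18+18+17 = 68
N4 → N27 → N1 → N22: 7+21+17 = 45
N4 → N27 → N28 → N12 → N1 → N22: 7+16+8+16+17 = 64
The minimum is 45 via N4 → N27 → N1 → N22.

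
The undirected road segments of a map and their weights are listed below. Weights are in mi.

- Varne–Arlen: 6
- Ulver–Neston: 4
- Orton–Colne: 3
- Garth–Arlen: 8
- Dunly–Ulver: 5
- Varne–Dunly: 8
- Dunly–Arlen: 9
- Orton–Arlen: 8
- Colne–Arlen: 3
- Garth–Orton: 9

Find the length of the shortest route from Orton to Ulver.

20 mi

Running Dijkstra from Orton:
Orton: 0
Colne: 3  (via Orton)
Arlen: 6  (via Colne)
Garth: 9  (via Orton)
Varne: 12  (via Arlen)
Dunly: 15  (via Arlen)
Ulver: 20  (via Dunly)
Shortest route: Orton → Colne → Arlen → Dunly → Ulver = 20 mi.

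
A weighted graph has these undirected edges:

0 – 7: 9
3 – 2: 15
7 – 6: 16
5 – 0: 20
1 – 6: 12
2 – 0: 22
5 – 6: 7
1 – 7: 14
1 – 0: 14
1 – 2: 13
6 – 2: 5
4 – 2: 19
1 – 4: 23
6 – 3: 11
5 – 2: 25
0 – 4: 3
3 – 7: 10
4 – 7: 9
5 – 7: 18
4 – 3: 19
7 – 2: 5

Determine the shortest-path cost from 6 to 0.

19

Compare a few routes:
6 → 2 → 7 → 0: 5+5+9 = 19
6 → 2 → 7 → 4 → 0: 5+5+9+3 = 22
6 → 7 → 0: 16+9 = 25
The minimum is 19 via 6 → 2 → 7 → 0.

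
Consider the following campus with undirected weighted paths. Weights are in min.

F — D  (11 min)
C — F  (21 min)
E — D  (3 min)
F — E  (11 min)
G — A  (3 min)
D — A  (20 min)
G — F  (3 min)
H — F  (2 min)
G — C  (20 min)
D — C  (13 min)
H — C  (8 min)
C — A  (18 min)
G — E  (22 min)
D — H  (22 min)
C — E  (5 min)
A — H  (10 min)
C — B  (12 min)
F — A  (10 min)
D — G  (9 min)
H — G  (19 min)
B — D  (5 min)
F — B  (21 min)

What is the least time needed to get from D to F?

11 min

Enumerating some paths:
D - F: 11 = 11
D - G - F: 9+3 = 12
The minimum is 11 min via D - F.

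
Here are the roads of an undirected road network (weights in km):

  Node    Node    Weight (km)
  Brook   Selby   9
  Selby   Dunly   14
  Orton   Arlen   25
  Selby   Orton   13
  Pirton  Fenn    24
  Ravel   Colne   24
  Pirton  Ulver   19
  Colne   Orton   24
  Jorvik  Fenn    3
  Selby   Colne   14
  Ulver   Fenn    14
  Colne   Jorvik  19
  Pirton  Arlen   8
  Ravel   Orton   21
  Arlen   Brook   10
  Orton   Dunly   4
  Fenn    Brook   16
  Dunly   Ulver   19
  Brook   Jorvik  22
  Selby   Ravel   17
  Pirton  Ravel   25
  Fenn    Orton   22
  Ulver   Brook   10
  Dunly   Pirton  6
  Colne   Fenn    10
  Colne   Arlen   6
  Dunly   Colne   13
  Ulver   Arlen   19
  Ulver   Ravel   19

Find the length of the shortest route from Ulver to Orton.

Compare a few routes:
Ulver → Dunly → Orton: 19+4 = 23
Ulver → Pirton → Dunly → Orton: 19+6+4 = 29
The minimum is 23 km via Ulver → Dunly → Orton.

23 km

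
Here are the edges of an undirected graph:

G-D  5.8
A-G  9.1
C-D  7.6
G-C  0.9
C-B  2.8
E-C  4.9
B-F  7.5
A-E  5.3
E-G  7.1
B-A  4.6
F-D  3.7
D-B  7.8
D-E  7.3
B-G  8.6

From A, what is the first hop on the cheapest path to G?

B

Compare a few routes:
A → E → G: 5.3+7.1 = 12.4
A → G: 9.1 = 9.1
A → B → C → G: 4.6+2.8+0.9 = 8.3
A → E → C → G: 5.3+4.9+0.9 = 11.1
Cheapest is A → B → C → G at 8.3.
So from A the first move is to B.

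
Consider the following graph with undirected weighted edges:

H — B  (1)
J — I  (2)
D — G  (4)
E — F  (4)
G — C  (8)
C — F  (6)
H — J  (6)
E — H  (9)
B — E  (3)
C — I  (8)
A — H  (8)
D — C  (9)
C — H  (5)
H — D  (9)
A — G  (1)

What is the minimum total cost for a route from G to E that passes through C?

Shortest G→C: G–C = 8
Shortest C→E: C–H–B–E = 9
Total via C: 8 + 9 = 17.

17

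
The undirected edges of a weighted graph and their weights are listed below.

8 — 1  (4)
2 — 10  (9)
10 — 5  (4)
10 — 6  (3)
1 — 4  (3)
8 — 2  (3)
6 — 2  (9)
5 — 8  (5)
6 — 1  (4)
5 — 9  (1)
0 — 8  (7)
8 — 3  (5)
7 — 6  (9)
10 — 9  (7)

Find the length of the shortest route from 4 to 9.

13

Running Dijkstra from 4:
4: 0
1: 3  (via 4)
6: 7  (via 1)
8: 7  (via 1)
2: 10  (via 8)
10: 10  (via 6)
3: 12  (via 8)
5: 12  (via 8)
9: 13  (via 5)
Shortest route: 4–1–8–5–9 = 13.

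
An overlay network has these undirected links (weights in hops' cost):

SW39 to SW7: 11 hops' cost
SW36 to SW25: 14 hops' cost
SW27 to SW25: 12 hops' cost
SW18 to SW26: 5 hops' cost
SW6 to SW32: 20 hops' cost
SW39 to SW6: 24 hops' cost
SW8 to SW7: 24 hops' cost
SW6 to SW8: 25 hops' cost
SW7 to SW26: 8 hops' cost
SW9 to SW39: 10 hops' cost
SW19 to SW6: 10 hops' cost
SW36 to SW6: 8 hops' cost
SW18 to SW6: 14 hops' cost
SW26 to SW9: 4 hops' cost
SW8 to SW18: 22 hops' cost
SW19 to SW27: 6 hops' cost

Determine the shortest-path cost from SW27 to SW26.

Enumerating some paths:
SW27 → SW25 → SW36 → SW6 → SW18 → SW26: 12+14+8+14+5 = 53
SW27 → SW19 → SW6 → SW18 → SW26: 6+10+14+5 = 35
SW27 → SW19 → SW6 → SW39 → SW9 → SW26: 6+10+24+10+4 = 54
Cheapest is SW27 → SW19 → SW6 → SW18 → SW26 at 35 hops' cost.

35 hops' cost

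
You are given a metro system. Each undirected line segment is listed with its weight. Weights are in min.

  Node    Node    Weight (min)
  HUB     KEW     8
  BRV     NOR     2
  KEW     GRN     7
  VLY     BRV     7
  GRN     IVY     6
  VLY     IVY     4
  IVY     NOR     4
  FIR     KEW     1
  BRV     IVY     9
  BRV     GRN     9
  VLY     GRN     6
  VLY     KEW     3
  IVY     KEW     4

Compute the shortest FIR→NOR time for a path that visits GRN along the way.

Best FIR to GRN: FIR–KEW–GRN costing 8
Shortest GRN→NOR: GRN–IVY–NOR = 10
Total via GRN: 8 + 10 = 18 min.

18 min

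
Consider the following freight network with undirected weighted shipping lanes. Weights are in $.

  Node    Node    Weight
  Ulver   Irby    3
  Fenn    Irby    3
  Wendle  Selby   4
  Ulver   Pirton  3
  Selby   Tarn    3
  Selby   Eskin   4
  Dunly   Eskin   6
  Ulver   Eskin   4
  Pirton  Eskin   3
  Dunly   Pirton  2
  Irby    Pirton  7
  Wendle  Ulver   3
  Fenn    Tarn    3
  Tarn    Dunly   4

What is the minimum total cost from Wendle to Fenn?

$9

Candidate routes:
Wendle - Selby - Tarn - Fenn: 4+3+3 = 10
Wendle - Ulver - Pirton - Dunly - Tarn - Fenn: 3+3+2+4+3 = 15
Wendle - Ulver - Irby - Fenn: 3+3+3 = 9
Wendle - Ulver - Pirton - Irby - Fenn: 3+3+7+3 = 16
The minimum is $9 via Wendle - Ulver - Irby - Fenn.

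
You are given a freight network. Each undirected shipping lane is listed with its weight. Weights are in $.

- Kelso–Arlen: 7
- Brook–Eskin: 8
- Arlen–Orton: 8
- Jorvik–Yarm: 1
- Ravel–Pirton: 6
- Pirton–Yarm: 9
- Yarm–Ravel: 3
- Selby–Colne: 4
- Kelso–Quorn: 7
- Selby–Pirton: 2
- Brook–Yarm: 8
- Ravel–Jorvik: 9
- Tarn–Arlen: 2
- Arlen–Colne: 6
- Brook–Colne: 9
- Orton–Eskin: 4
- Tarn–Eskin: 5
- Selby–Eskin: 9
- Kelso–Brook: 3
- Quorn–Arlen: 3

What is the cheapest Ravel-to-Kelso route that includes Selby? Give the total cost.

Shortest Ravel→Selby: Ravel → Pirton → Selby = 8
Best Selby to Kelso: Selby → Colne → Brook → Kelso costing 16
Total via Selby: 8 + 16 = $24.

$24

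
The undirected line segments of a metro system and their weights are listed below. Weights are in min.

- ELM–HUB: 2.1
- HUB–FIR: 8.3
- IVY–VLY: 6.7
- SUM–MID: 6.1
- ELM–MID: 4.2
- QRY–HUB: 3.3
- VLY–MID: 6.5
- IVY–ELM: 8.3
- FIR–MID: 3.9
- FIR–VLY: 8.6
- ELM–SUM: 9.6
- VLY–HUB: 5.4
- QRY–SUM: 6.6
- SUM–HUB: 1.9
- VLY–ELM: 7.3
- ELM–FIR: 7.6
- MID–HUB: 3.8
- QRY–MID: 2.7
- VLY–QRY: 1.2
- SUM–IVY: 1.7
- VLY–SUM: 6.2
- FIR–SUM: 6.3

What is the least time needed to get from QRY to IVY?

6.9 min

Running Dijkstra from QRY:
QRY: 0
VLY: 1.2  (via QRY)
MID: 2.7  (via QRY)
HUB: 3.3  (via QRY)
SUM: 5.2  (via HUB)
ELM: 5.4  (via HUB)
FIR: 6.6  (via MID)
IVY: 6.9  (via SUM)
Shortest route: QRY–HUB–SUM–IVY = 6.9 min.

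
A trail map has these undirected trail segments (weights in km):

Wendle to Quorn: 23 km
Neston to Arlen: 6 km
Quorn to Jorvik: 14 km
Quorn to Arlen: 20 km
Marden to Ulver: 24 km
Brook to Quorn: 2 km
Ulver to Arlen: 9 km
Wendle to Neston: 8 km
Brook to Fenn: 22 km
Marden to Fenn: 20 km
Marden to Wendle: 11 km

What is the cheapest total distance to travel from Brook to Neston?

28 km

Candidate routes:
Brook - Quorn - Arlen - Neston: 2+20+6 = 28
Brook - Quorn - Wendle - Neston: 2+23+8 = 33
Brook - Fenn - Marden - Wendle - Neston: 22+20+11+8 = 61
The minimum is 28 km via Brook - Quorn - Arlen - Neston.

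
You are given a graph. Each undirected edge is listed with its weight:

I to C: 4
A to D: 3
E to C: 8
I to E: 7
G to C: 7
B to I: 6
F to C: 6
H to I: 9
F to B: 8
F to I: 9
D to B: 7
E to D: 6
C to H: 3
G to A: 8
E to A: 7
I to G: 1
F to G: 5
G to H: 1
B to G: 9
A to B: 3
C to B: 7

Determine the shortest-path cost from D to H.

Candidate routes:
D–B–I–G–H: 7+6+1+1 = 15
D–E–I–G–H: 6+7+1+1 = 15
D–A–B–I–G–H: 3+3+6+1+1 = 14
D–A–G–H: 3+8+1 = 12
Cheapest is D–A–G–H at 12.

12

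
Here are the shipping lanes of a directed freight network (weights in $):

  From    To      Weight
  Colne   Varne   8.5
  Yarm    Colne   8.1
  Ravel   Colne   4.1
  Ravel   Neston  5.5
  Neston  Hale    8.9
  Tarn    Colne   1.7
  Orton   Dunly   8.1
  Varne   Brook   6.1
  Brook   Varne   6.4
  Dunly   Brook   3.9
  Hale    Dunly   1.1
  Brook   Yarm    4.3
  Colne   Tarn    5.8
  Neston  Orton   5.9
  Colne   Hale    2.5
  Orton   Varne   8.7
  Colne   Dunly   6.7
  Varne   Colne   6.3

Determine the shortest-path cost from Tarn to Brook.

Shortest distances from Tarn:
Tarn: 0
Colne: 1.7  (via Tarn)
Hale: 4.2  (via Colne)
Dunly: 5.3  (via Hale)
Brook: 9.2  (via Dunly)
Shortest route: Tarn → Colne → Hale → Dunly → Brook = $9.2.

$9.2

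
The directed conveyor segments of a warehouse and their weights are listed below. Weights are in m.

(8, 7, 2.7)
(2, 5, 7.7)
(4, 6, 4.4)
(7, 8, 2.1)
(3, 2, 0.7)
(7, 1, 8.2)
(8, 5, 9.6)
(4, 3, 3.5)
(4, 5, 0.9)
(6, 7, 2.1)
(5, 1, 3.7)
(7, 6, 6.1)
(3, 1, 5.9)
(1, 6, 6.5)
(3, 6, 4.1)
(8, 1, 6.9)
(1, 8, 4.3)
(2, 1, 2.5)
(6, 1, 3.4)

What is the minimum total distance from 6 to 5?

Shortest distances from 6:
6: 0
7: 2.1  (via 6)
1: 3.4  (via 6)
8: 4.2  (via 7)
5: 13.8  (via 8)
Shortest route: 6 → 7 → 8 → 5 = 13.8 m.

13.8 m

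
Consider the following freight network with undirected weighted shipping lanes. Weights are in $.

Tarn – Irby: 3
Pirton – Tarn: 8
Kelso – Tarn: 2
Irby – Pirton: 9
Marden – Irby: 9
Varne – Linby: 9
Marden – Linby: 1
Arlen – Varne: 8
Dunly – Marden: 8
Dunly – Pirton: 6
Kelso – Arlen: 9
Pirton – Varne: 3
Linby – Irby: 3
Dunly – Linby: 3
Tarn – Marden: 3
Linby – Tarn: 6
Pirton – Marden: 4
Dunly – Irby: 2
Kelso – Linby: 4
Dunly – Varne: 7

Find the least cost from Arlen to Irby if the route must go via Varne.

Best Arlen to Varne: Arlen → Varne costing 8
Shortest Varne→Irby: Varne → Dunly → Irby = 9
Total via Varne: 8 + 9 = $17.

$17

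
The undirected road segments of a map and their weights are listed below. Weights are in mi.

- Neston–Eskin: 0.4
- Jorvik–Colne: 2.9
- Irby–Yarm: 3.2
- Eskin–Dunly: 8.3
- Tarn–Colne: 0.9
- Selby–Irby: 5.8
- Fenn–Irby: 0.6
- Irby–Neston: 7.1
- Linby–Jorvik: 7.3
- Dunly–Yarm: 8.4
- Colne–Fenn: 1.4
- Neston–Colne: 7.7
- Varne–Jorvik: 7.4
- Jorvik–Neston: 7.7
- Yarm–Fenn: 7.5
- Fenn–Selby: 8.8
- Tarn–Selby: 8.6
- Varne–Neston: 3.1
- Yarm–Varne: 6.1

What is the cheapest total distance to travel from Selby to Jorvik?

10.7 mi

Compare a few routes:
Selby → Tarn → Colne → Jorvik: 8.6+0.9+2.9 = 12.4
Selby → Irby → Fenn → Colne → Jorvik: 5.8+0.6+1.4+2.9 = 10.7
Cheapest is Selby → Irby → Fenn → Colne → Jorvik at 10.7 mi.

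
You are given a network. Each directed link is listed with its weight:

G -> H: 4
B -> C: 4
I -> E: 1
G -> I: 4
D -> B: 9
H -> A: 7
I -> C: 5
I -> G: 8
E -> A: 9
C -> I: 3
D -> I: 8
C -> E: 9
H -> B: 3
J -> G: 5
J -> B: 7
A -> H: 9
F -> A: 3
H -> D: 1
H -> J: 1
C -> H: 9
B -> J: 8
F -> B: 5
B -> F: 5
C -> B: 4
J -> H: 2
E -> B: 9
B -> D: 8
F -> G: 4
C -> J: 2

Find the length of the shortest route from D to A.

17

Settle nodes by increasing distance from D:
D: 0
I: 8  (via D)
B: 9  (via D)
E: 9  (via I)
C: 13  (via I)
F: 14  (via B)
J: 15  (via C)
G: 16  (via I)
A: 17  (via F)
Shortest route: D–B–F–A = 17.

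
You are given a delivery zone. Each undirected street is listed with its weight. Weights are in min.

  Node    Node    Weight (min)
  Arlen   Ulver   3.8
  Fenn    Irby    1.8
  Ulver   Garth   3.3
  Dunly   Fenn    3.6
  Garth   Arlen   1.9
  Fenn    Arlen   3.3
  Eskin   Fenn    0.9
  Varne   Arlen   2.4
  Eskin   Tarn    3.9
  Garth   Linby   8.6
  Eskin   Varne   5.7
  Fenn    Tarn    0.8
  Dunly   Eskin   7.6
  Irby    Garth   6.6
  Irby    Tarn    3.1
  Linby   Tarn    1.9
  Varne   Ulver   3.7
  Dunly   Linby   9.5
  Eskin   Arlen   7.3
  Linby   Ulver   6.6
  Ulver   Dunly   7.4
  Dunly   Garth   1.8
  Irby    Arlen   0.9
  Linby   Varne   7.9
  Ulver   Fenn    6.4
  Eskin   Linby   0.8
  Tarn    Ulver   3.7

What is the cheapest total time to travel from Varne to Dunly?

6.1 min

Candidate routes:
Varne → Arlen → Garth → Dunly: 2.4+1.9+1.8 = 6.1
Varne → Ulver → Garth → Dunly: 3.7+3.3+1.8 = 8.8
Varne → Arlen → Irby → Fenn → Dunly: 2.4+0.9+1.8+3.6 = 8.7
Cheapest is Varne → Arlen → Garth → Dunly at 6.1 min.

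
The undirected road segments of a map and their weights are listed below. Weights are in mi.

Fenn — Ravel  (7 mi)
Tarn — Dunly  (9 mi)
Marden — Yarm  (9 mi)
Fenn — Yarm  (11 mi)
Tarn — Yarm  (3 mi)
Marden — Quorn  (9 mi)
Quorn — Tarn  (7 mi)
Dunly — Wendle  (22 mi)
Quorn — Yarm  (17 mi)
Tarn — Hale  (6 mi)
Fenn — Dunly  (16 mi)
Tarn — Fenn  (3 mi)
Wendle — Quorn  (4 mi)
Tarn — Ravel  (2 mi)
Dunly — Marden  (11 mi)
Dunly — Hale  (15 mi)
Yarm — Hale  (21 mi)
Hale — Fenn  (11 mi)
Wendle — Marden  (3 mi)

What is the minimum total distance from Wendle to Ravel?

Running Dijkstra from Wendle:
Wendle: 0
Marden: 3  (via Wendle)
Quorn: 4  (via Wendle)
Tarn: 11  (via Quorn)
Yarm: 12  (via Marden)
Ravel: 13  (via Tarn)
Shortest route: Wendle–Quorn–Tarn–Ravel = 13 mi.

13 mi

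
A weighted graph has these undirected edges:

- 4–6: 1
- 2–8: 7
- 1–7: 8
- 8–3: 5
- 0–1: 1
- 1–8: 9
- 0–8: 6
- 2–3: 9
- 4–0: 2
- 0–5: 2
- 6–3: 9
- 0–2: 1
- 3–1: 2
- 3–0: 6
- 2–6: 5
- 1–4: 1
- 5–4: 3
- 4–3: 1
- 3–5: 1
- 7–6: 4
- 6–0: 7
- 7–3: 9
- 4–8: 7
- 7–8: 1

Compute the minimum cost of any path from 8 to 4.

Running Dijkstra from 8:
8: 0
7: 1  (via 8)
3: 5  (via 8)
6: 5  (via 7)
0: 6  (via 8)
4: 6  (via 3)
Shortest route: 8 → 3 → 4 = 6.

6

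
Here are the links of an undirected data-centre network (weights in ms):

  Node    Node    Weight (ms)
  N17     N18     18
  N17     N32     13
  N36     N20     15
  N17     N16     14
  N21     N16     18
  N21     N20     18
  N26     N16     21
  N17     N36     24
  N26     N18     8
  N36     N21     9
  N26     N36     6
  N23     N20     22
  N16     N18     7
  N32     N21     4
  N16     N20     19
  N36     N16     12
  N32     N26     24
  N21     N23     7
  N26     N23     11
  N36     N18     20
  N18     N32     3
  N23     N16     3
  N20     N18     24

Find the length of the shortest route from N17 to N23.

17 ms

Compare a few routes:
N17–N16–N23: 14+3 = 17
N17–N32–N21–N23: 13+4+7 = 24
N17–N32–N18–N16–N23: 13+3+7+3 = 26
Cheapest is N17–N16–N23 at 17 ms.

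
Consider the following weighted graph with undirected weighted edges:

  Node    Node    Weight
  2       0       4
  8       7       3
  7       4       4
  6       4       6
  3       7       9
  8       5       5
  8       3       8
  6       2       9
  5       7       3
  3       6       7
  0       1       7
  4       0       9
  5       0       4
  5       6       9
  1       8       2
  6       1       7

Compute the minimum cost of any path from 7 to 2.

11

Enumerating some paths:
7 - 5 - 0 - 2: 3+4+4 = 11
7 - 8 - 1 - 0 - 2: 3+2+7+4 = 16
7 - 8 - 5 - 0 - 2: 3+5+4+4 = 16
Cheapest is 7 - 5 - 0 - 2 at 11.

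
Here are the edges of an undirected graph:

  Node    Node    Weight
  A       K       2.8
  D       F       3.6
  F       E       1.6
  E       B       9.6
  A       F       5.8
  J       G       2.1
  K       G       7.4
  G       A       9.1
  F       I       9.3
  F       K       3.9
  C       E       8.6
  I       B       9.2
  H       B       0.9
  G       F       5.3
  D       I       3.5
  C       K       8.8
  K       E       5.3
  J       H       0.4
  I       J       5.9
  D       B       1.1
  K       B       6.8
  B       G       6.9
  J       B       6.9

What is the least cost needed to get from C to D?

13.8

Candidate routes:
C - K - F - D: 8.8+3.9+3.6 = 16.3
C - E - F - D: 8.6+1.6+3.6 = 13.8
C - E - B - D: 8.6+9.6+1.1 = 19.3
C - K - B - D: 8.8+6.8+1.1 = 16.7
Cheapest is C - E - F - D at 13.8.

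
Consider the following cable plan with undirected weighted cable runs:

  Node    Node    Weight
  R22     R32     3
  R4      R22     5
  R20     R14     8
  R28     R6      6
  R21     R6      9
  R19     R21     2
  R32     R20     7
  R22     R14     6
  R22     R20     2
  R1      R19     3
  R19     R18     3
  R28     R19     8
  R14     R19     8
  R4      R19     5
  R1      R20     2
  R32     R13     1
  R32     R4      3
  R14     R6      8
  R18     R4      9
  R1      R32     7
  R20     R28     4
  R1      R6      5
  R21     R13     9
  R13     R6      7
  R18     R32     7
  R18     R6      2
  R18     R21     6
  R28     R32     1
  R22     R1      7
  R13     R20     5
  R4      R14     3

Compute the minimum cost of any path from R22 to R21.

9

Settle nodes by increasing distance from R22:
R22: 0
R20: 2  (via R22)
R32: 3  (via R22)
R1: 4  (via R20)
R28: 4  (via R32)
R13: 4  (via R32)
R4: 5  (via R22)
R14: 6  (via R22)
R19: 7  (via R1)
R6: 9  (via R1)
R21: 9  (via R19)
Shortest route: R22 → R20 → R1 → R19 → R21 = 9.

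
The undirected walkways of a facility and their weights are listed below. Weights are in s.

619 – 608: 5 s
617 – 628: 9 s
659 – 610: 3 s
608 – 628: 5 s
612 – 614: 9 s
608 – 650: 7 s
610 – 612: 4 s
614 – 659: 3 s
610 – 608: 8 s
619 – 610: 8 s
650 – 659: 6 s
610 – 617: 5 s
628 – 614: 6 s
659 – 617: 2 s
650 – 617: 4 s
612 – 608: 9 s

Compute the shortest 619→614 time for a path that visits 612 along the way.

Best 619 to 612: 619 → 610 → 612 costing 12
Best 612 to 614: 612 → 614 costing 9
Total via 612: 12 + 9 = 21 s.

21 s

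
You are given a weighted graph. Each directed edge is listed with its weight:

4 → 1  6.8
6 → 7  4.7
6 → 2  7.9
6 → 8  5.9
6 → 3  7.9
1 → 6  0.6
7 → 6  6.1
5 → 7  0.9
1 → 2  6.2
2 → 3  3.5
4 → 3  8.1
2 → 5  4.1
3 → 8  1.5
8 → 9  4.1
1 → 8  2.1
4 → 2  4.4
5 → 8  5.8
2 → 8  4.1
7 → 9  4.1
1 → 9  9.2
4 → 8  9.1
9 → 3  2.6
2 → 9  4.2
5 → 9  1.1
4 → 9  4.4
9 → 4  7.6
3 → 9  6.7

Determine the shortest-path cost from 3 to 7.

22.6

Candidate routes:
3 → 8 → 9 → 4 → 2 → 5 → 7: 1.5+4.1+7.6+4.4+4.1+0.9 = 22.6
3 → 8 → 9 → 4 → 1 → 6 → 7: 1.5+4.1+7.6+6.8+0.6+4.7 = 25.3
3 → 9 → 4 → 1 → 6 → 7: 6.7+7.6+6.8+0.6+4.7 = 26.4
3 → 9 → 4 → 2 → 5 → 7: 6.7+7.6+4.4+4.1+0.9 = 23.7
Cheapest is 3 → 8 → 9 → 4 → 2 → 5 → 7 at 22.6.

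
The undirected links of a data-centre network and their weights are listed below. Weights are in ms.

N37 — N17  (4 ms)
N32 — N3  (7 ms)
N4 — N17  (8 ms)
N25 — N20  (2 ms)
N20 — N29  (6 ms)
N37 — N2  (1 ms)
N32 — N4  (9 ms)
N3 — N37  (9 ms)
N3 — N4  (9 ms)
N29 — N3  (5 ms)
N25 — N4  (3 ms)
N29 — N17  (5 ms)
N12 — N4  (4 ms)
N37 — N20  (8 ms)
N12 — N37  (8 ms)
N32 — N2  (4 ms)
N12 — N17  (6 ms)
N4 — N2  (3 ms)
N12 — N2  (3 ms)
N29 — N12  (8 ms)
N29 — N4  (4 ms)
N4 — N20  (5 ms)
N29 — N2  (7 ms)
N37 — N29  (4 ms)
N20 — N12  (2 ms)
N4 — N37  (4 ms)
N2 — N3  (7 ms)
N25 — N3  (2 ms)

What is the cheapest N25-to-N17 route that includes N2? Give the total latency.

Shortest N25→N2: N25 → N4 → N2 = 6
Shortest N2→N17: N2 → N37 → N17 = 5
Total via N2: 6 + 5 = 11 ms.

11 ms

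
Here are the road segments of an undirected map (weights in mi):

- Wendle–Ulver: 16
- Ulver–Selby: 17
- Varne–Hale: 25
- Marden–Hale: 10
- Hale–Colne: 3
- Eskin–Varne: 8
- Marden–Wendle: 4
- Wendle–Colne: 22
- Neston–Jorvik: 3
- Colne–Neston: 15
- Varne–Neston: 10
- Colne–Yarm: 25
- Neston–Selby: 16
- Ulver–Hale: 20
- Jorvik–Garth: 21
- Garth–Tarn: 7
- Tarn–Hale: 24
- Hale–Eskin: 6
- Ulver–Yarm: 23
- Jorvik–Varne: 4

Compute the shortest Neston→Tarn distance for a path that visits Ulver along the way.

Best Neston to Ulver: Neston → Selby → Ulver costing 33
Best Ulver to Tarn: Ulver → Hale → Tarn costing 44
Total via Ulver: 33 + 44 = 77 mi.

77 mi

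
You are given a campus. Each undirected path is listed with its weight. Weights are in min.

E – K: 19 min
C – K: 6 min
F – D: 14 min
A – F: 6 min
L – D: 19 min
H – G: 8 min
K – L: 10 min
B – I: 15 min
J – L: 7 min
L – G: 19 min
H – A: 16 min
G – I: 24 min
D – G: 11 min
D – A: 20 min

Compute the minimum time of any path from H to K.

Running Dijkstra from H:
H: 0
G: 8  (via H)
A: 16  (via H)
D: 19  (via G)
F: 22  (via A)
L: 27  (via G)
I: 32  (via G)
J: 34  (via L)
K: 37  (via L)
Shortest route: H–G–L–K = 37 min.

37 min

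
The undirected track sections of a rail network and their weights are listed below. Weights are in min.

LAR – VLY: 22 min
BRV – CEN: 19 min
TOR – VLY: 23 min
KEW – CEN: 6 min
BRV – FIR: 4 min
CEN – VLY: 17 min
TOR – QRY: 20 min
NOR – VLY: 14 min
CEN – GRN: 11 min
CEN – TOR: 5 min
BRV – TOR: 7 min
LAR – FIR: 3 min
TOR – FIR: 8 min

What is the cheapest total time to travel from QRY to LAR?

Shortest distances from QRY:
QRY: 0
TOR: 20  (via QRY)
CEN: 25  (via TOR)
BRV: 27  (via TOR)
FIR: 28  (via TOR)
KEW: 31  (via CEN)
LAR: 31  (via FIR)
Shortest route: QRY–TOR–FIR–LAR = 31 min.

31 min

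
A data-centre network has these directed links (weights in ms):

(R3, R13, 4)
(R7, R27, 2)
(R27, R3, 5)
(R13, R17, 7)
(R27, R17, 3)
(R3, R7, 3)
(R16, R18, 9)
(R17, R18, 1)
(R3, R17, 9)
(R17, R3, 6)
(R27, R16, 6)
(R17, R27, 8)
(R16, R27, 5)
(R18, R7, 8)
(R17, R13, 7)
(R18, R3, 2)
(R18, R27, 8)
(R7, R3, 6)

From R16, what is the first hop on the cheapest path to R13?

Candidate routes:
R16–R27–R3–R13: 5+5+4 = 14
R16–R18–R3–R13: 9+2+4 = 15
Cheapest is R16–R27–R3–R13 at 14 ms.
So from R16 the first move is to R27.

R27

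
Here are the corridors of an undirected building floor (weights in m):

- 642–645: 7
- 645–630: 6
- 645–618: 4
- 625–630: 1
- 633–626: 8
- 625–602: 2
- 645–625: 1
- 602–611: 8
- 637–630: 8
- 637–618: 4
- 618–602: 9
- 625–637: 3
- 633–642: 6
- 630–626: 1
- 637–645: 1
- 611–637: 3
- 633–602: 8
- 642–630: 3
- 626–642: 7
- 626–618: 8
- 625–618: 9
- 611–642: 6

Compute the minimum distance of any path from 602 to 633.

Enumerating some paths:
602 → 625 → 630 → 642 → 633: 2+1+3+6 = 12
602 → 625 → 630 → 626 → 633: 2+1+1+8 = 12
602 → 633: 8 = 8
The minimum is 8 m via 602 → 633.

8 m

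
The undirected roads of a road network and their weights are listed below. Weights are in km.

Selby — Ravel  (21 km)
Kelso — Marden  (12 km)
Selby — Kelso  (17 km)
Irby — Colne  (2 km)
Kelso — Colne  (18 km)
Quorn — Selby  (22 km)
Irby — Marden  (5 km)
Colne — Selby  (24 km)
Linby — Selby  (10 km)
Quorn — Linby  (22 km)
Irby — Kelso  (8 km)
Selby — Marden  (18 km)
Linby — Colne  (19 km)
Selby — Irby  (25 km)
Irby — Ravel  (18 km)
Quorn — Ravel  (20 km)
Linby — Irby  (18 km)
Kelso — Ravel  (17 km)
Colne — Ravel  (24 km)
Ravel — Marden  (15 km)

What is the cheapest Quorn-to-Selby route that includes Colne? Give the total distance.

Best Quorn to Colne: Quorn–Ravel–Irby–Colne costing 40
Best Colne to Selby: Colne–Selby costing 24
Total via Colne: 40 + 24 = 64 km.

64 km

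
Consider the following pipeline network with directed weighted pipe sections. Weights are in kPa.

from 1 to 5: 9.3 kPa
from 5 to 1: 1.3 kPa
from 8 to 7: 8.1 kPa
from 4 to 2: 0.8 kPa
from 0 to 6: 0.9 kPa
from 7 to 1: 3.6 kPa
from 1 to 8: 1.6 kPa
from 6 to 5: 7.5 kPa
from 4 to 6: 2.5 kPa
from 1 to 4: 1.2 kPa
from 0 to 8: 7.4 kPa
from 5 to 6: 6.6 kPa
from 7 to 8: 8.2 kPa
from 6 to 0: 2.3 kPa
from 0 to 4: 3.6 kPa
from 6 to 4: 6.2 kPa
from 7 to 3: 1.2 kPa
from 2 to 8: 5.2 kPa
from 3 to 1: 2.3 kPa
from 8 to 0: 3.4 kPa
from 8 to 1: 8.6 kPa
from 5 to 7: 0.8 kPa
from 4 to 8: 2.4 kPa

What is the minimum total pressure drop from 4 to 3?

11.7 kPa

Enumerating some paths:
4 - 8 - 7 - 3: 2.4+8.1+1.2 = 11.7
4 - 6 - 5 - 7 - 3: 2.5+7.5+0.8+1.2 = 12
4 - 2 - 8 - 7 - 3: 0.8+5.2+8.1+1.2 = 15.3
4 - 8 - 0 - 6 - 5 - 7 - 3: 2.4+3.4+0.9+7.5+0.8+1.2 = 16.2
Cheapest is 4 - 8 - 7 - 3 at 11.7 kPa.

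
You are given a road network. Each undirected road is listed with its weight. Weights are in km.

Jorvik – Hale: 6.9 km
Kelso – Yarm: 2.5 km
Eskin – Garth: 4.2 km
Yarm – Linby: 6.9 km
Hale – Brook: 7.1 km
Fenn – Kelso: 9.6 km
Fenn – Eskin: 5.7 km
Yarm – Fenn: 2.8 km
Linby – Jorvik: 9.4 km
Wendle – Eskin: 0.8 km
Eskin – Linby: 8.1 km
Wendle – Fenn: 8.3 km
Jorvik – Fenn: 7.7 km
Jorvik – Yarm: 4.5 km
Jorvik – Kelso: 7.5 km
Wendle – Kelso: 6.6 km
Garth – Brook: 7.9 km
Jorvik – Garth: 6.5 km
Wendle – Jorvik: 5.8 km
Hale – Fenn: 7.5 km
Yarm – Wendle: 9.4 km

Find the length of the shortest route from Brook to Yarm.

17.4 km

Enumerating some paths:
Brook → Hale → Jorvik → Yarm: 7.1+6.9+4.5 = 18.5
Brook → Garth → Jorvik → Yarm: 7.9+6.5+4.5 = 18.9
Brook → Hale → Fenn → Yarm: 7.1+7.5+2.8 = 17.4
The minimum is 17.4 km via Brook → Hale → Fenn → Yarm.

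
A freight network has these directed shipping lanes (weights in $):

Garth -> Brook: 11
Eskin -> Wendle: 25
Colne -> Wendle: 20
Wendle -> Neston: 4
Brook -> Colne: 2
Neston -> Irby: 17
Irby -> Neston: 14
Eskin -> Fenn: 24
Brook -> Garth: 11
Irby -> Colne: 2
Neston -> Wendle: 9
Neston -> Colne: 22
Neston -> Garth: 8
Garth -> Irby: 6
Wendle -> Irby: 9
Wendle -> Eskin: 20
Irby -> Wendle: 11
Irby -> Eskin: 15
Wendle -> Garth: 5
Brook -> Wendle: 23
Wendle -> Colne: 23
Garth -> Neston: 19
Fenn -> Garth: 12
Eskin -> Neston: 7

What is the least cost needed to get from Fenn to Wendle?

$29

Shortest distances from Fenn:
Fenn: 0
Garth: 12  (via Fenn)
Irby: 18  (via Garth)
Colne: 20  (via Irby)
Brook: 23  (via Garth)
Wendle: 29  (via Irby)
Shortest route: Fenn → Garth → Irby → Wendle = $29.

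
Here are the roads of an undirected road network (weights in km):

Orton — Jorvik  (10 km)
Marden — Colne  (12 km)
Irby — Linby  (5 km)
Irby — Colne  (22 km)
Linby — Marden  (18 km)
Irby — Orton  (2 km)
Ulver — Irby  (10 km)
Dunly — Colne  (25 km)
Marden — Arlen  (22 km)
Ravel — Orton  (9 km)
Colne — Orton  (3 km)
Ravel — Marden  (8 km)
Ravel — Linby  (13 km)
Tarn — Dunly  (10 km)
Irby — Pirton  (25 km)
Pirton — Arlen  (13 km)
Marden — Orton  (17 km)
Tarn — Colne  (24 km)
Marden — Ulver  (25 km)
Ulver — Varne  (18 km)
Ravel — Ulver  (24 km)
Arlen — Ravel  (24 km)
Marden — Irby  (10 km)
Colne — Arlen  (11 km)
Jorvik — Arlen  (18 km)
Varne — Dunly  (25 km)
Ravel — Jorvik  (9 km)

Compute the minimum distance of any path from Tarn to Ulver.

Shortest distances from Tarn:
Tarn: 0
Dunly: 10  (via Tarn)
Colne: 24  (via Tarn)
Orton: 27  (via Colne)
Irby: 29  (via Orton)
Linby: 34  (via Irby)
Varne: 35  (via Dunly)
Arlen: 35  (via Colne)
Ravel: 36  (via Orton)
Marden: 36  (via Colne)
Jorvik: 37  (via Orton)
Ulver: 39  (via Irby)
Shortest route: Tarn → Colne → Orton → Irby → Ulver = 39 km.

39 km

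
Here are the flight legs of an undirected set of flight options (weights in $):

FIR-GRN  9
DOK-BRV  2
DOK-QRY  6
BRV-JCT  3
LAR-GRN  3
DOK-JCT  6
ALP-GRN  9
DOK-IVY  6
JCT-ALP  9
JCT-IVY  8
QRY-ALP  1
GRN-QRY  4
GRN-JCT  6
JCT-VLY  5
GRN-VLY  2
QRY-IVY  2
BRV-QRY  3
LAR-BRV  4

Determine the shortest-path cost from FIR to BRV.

Candidate routes:
FIR → GRN → LAR → BRV: 9+3+4 = 16
FIR → GRN → VLY → JCT → BRV: 9+2+5+3 = 19
FIR → GRN → JCT → BRV: 9+6+3 = 18
FIR → GRN → QRY → DOK → BRV: 9+4+6+2 = 21
The minimum is $16 via FIR → GRN → LAR → BRV.

$16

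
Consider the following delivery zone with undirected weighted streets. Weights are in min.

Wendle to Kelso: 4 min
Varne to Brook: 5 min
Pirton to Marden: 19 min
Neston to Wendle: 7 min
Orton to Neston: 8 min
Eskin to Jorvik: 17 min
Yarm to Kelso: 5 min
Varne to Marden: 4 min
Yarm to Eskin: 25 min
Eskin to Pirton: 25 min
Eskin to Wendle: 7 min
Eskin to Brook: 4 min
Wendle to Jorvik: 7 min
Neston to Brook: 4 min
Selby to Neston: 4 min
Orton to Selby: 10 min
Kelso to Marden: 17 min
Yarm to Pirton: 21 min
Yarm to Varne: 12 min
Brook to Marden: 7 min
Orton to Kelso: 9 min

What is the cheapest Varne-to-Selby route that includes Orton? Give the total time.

Shortest Varne→Orton: Varne–Brook–Neston–Orton = 17
Shortest Orton→Selby: Orton–Selby = 10
Total via Orton: 17 + 10 = 27 min.

27 min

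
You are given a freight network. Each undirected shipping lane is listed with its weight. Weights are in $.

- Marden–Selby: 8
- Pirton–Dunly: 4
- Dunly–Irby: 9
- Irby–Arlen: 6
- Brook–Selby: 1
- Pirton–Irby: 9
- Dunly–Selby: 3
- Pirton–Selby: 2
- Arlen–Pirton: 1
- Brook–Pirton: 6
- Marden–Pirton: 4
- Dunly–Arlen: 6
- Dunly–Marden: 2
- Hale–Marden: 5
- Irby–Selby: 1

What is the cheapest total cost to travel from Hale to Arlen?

Shortest distances from Hale:
Hale: 0
Marden: 5  (via Hale)
Dunly: 7  (via Marden)
Pirton: 9  (via Marden)
Arlen: 10  (via Pirton)
Shortest route: Hale → Marden → Pirton → Arlen = $10.

$10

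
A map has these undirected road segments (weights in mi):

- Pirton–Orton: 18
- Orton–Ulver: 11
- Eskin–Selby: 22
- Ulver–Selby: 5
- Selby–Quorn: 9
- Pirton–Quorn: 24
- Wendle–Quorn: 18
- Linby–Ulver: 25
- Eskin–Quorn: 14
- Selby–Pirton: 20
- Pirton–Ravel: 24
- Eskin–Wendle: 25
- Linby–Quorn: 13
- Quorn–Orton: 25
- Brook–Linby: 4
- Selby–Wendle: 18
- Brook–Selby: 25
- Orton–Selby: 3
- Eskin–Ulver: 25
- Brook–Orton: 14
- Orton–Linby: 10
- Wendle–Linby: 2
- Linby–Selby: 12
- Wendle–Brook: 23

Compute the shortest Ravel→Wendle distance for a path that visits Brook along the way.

Shortest Ravel→Brook: Ravel → Pirton → Orton → Brook = 56
Best Brook to Wendle: Brook → Linby → Wendle costing 6
Total via Brook: 56 + 6 = 62 mi.

62 mi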